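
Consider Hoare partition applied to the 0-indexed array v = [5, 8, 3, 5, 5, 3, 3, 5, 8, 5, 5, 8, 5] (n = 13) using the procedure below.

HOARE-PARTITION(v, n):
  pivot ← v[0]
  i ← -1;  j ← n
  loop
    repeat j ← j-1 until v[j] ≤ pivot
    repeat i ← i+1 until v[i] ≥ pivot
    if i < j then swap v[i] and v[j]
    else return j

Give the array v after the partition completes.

pivot = v[0] = 5; i = -1, j = 13
j→12 (v[12]=5≤5), i→0 (v[0]=5≥5); i<j, swap → [5, 8, 3, 5, 5, 3, 3, 5, 8, 5, 5, 8, 5]
j→10 (v[10]=5≤5), i→1 (v[1]=8≥5); i<j, swap → [5, 5, 3, 5, 5, 3, 3, 5, 8, 5, 8, 8, 5]
j→9 (v[9]=5≤5), i→3 (v[3]=5≥5); i<j, swap → [5, 5, 3, 5, 5, 3, 3, 5, 8, 5, 8, 8, 5]
j→7 (v[7]=5≤5), i→4 (v[4]=5≥5); i<j, swap → [5, 5, 3, 5, 5, 3, 3, 5, 8, 5, 8, 8, 5]
j→6, i→7; i≥j, return j=6. v = [5, 5, 3, 5, 5, 3, 3, 5, 8, 5, 8, 8, 5]

[5, 5, 3, 5, 5, 3, 3, 5, 8, 5, 8, 8, 5]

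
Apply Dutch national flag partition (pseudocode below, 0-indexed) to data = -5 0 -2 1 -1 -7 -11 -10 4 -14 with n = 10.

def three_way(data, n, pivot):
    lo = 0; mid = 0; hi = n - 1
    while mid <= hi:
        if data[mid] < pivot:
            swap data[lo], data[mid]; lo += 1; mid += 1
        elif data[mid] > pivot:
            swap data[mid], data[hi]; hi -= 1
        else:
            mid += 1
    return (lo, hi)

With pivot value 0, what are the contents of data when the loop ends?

lo=0 mid=0 hi=9
-5<0: swap(0,0), lo=1 mid=1 ⇒ -5 0 -2 1 -1 -7 -11 -10 4 -14
0=0: mid=2
-2<0: swap(1,2), lo=2 mid=3 ⇒ -5 -2 0 1 -1 -7 -11 -10 4 -14
1>0: swap(3,9), hi=8 ⇒ -5 -2 0 -14 -1 -7 -11 -10 4 1
-14<0: swap(2,3), lo=3 mid=4 ⇒ -5 -2 -14 0 -1 -7 -11 -10 4 1
-1<0: swap(3,4), lo=4 mid=5 ⇒ -5 -2 -14 -1 0 -7 -11 -10 4 1
-7<0: swap(4,5), lo=5 mid=6 ⇒ -5 -2 -14 -1 -7 0 -11 -10 4 1
-11<0: swap(5,6), lo=6 mid=7 ⇒ -5 -2 -14 -1 -7 -11 0 -10 4 1
-10<0: swap(6,7), lo=7 mid=8 ⇒ -5 -2 -14 -1 -7 -11 -10 0 4 1
4>0: swap(8,8), hi=7 ⇒ -5 -2 -14 -1 -7 -11 -10 0 4 1
done. lo=7 hi=7; data=-5 -2 -14 -1 -7 -11 -10 0 4 1

-5 -2 -14 -1 -7 -11 -10 0 4 1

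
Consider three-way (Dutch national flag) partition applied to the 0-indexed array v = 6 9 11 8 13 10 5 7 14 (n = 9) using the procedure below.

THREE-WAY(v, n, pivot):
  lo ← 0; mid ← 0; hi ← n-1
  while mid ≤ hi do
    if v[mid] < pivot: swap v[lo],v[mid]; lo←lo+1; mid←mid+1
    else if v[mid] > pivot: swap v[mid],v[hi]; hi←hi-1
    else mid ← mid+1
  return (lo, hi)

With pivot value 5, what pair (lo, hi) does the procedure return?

(0, 0)

lo=0 mid=0 hi=8
6>5: swap(0,8), hi=7 ⇒ 14 9 11 8 13 10 5 7 6
14>5: swap(0,7), hi=6 ⇒ 7 9 11 8 13 10 5 14 6
7>5: swap(0,6), hi=5 ⇒ 5 9 11 8 13 10 7 14 6
5=5: mid=1
9>5: swap(1,5), hi=4 ⇒ 5 10 11 8 13 9 7 14 6
10>5: swap(1,4), hi=3 ⇒ 5 13 11 8 10 9 7 14 6
13>5: swap(1,3), hi=2 ⇒ 5 8 11 13 10 9 7 14 6
8>5: swap(1,2), hi=1 ⇒ 5 11 8 13 10 9 7 14 6
11>5: swap(1,1), hi=0 ⇒ 5 11 8 13 10 9 7 14 6
done. lo=0 hi=0; v=5 11 8 13 10 9 7 14 6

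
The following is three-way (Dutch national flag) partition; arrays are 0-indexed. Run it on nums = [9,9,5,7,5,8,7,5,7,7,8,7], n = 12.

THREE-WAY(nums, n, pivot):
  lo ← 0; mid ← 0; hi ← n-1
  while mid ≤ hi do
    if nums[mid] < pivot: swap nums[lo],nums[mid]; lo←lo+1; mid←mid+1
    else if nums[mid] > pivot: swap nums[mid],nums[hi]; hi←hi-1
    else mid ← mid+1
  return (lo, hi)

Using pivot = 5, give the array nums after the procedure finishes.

lo=0 mid=0 hi=11
9>5: swap(0,11), hi=10 ⇒ [7,9,5,7,5,8,7,5,7,7,8,9]
7>5: swap(0,10), hi=9 ⇒ [8,9,5,7,5,8,7,5,7,7,7,9]
8>5: swap(0,9), hi=8 ⇒ [7,9,5,7,5,8,7,5,7,8,7,9]
7>5: swap(0,8), hi=7 ⇒ [7,9,5,7,5,8,7,5,7,8,7,9]
7>5: swap(0,7), hi=6 ⇒ [5,9,5,7,5,8,7,7,7,8,7,9]
5=5: mid=1
9>5: swap(1,6), hi=5 ⇒ [5,7,5,7,5,8,9,7,7,8,7,9]
7>5: swap(1,5), hi=4 ⇒ [5,8,5,7,5,7,9,7,7,8,7,9]
8>5: swap(1,4), hi=3 ⇒ [5,5,5,7,8,7,9,7,7,8,7,9]
5=5: mid=2
5=5: mid=3
7>5: swap(3,3), hi=2 ⇒ [5,5,5,7,8,7,9,7,7,8,7,9]
done. lo=0 hi=2; nums=[5,5,5,7,8,7,9,7,7,8,7,9]

[5,5,5,7,8,7,9,7,7,8,7,9]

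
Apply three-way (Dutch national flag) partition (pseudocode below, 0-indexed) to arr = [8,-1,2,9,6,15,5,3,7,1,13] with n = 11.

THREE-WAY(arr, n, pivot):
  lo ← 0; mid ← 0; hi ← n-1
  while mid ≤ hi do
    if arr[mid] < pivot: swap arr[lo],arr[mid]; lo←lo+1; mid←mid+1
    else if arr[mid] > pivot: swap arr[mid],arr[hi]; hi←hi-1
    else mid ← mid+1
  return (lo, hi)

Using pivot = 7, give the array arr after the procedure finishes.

[1,-1,2,6,3,5,7,15,9,13,8]

lo=0 mid=0 hi=10
8>7: swap(0,10), hi=9 ⇒ [13,-1,2,9,6,15,5,3,7,1,8]
13>7: swap(0,9), hi=8 ⇒ [1,-1,2,9,6,15,5,3,7,13,8]
1<7: swap(0,0), lo=1 mid=1 ⇒ [1,-1,2,9,6,15,5,3,7,13,8]
-1<7: swap(1,1), lo=2 mid=2 ⇒ [1,-1,2,9,6,15,5,3,7,13,8]
2<7: swap(2,2), lo=3 mid=3 ⇒ [1,-1,2,9,6,15,5,3,7,13,8]
9>7: swap(3,8), hi=7 ⇒ [1,-1,2,7,6,15,5,3,9,13,8]
7=7: mid=4
6<7: swap(3,4), lo=4 mid=5 ⇒ [1,-1,2,6,7,15,5,3,9,13,8]
15>7: swap(5,7), hi=6 ⇒ [1,-1,2,6,7,3,5,15,9,13,8]
3<7: swap(4,5), lo=5 mid=6 ⇒ [1,-1,2,6,3,7,5,15,9,13,8]
5<7: swap(5,6), lo=6 mid=7 ⇒ [1,-1,2,6,3,5,7,15,9,13,8]
done. lo=6 hi=6; arr=[1,-1,2,6,3,5,7,15,9,13,8]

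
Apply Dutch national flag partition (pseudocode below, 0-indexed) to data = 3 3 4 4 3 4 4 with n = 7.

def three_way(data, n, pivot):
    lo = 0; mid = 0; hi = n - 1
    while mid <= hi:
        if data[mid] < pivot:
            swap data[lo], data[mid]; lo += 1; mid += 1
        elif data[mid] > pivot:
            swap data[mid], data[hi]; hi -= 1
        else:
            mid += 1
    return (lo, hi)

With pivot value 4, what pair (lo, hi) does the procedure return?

(3, 6)

lo=0 mid=0 hi=6
3<4: swap(0,0), lo=1 mid=1 ⇒ 3 3 4 4 3 4 4
3<4: swap(1,1), lo=2 mid=2 ⇒ 3 3 4 4 3 4 4
4=4: mid=3
4=4: mid=4
3<4: swap(2,4), lo=3 mid=5 ⇒ 3 3 3 4 4 4 4
4=4: mid=6
4=4: mid=7
done. lo=3 hi=6; data=3 3 3 4 4 4 4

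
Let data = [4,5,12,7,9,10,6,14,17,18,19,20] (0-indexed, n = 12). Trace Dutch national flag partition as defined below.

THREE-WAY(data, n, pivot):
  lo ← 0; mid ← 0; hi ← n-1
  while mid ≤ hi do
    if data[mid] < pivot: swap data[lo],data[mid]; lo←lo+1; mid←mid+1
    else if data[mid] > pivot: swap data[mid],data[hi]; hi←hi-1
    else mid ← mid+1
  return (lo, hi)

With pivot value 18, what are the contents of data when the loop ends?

pivot = 18; lo=0, mid=0, hi=11
data[mid]=4<18: swap data[0],data[0]; lo=1,mid=1 → [4,5,12,7,9,10,6,14,17,18,19,20]
data[mid]=5<18: swap data[1],data[1]; lo=2,mid=2 → [4,5,12,7,9,10,6,14,17,18,19,20]
data[mid]=12<18: swap data[2],data[2]; lo=3,mid=3 → [4,5,12,7,9,10,6,14,17,18,19,20]
data[mid]=7<18: swap data[3],data[3]; lo=4,mid=4 → [4,5,12,7,9,10,6,14,17,18,19,20]
data[mid]=9<18: swap data[4],data[4]; lo=5,mid=5 → [4,5,12,7,9,10,6,14,17,18,19,20]
data[mid]=10<18: swap data[5],data[5]; lo=6,mid=6 → [4,5,12,7,9,10,6,14,17,18,19,20]
data[mid]=6<18: swap data[6],data[6]; lo=7,mid=7 → [4,5,12,7,9,10,6,14,17,18,19,20]
data[mid]=14<18: swap data[7],data[7]; lo=8,mid=8 → [4,5,12,7,9,10,6,14,17,18,19,20]
data[mid]=17<18: swap data[8],data[8]; lo=9,mid=9 → [4,5,12,7,9,10,6,14,17,18,19,20]
data[mid]=18=18: mid=10
data[mid]=19>18: swap data[10],data[11]; hi=10 → [4,5,12,7,9,10,6,14,17,18,20,19]
data[mid]=20>18: swap data[10],data[10]; hi=9 → [4,5,12,7,9,10,6,14,17,18,20,19]
end: lo=9, hi=9; data = [4,5,12,7,9,10,6,14,17,18,20,19]

[4,5,12,7,9,10,6,14,17,18,20,19]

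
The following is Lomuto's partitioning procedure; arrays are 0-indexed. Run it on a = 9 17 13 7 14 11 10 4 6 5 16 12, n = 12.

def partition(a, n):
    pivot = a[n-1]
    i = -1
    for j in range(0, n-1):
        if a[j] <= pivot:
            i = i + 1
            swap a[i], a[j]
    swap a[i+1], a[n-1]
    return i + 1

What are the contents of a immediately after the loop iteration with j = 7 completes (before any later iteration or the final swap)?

9 7 11 10 4 13 17 14 6 5 16 12

pivot = a[11] = 12; i = -1
j=0: a[0]=9 ≤ 12 → i=0, swap a[0],a[0] (no change) → 9 17 13 7 14 11 10 4 6 5 16 12
j=1: a[1]=17 > 12 → no swap
j=2: a[2]=13 > 12 → no swap
j=3: a[3]=7 ≤ 12 → i=1, swap a[1],a[3] → 9 7 13 17 14 11 10 4 6 5 16 12
j=4: a[4]=14 > 12 → no swap
j=5: a[5]=11 ≤ 12 → i=2, swap a[2],a[5] → 9 7 11 17 14 13 10 4 6 5 16 12
j=6: a[6]=10 ≤ 12 → i=3, swap a[3],a[6] → 9 7 11 10 14 13 17 4 6 5 16 12
j=7: a[7]=4 ≤ 12 → i=4, swap a[4],a[7] → 9 7 11 10 4 13 17 14 6 5 16 12
(after j=7) a = 9 7 11 10 4 13 17 14 6 5 16 12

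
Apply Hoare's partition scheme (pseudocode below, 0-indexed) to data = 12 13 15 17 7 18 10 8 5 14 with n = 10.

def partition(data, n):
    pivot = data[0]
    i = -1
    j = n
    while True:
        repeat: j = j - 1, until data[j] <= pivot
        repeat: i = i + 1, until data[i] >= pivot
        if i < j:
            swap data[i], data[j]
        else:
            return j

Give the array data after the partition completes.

pivot = data[0] = 12; i = -1, j = 10
j→8 (data[8]=5≤12), i→0 (data[0]=12≥12); i<j, swap → 5 13 15 17 7 18 10 8 12 14
j→7 (data[7]=8≤12), i→1 (data[1]=13≥12); i<j, swap → 5 8 15 17 7 18 10 13 12 14
j→6 (data[6]=10≤12), i→2 (data[2]=15≥12); i<j, swap → 5 8 10 17 7 18 15 13 12 14
j→4 (data[4]=7≤12), i→3 (data[3]=17≥12); i<j, swap → 5 8 10 7 17 18 15 13 12 14
j→3, i→4; i≥j, return j=3. data = 5 8 10 7 17 18 15 13 12 14

5 8 10 7 17 18 15 13 12 14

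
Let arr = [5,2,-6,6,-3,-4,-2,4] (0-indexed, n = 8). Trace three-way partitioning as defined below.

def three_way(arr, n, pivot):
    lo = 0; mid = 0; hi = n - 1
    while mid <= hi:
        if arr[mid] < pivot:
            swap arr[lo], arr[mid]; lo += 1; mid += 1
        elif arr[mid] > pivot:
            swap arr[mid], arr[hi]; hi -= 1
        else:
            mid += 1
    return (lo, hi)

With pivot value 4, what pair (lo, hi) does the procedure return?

(5, 5)

pivot = 4; lo=0, mid=0, hi=7
arr[mid]=5>4: swap arr[0],arr[7]; hi=6 → [4,2,-6,6,-3,-4,-2,5]
arr[mid]=4=4: mid=1
arr[mid]=2<4: swap arr[0],arr[1]; lo=1,mid=2 → [2,4,-6,6,-3,-4,-2,5]
arr[mid]=-6<4: swap arr[1],arr[2]; lo=2,mid=3 → [2,-6,4,6,-3,-4,-2,5]
arr[mid]=6>4: swap arr[3],arr[6]; hi=5 → [2,-6,4,-2,-3,-4,6,5]
arr[mid]=-2<4: swap arr[2],arr[3]; lo=3,mid=4 → [2,-6,-2,4,-3,-4,6,5]
arr[mid]=-3<4: swap arr[3],arr[4]; lo=4,mid=5 → [2,-6,-2,-3,4,-4,6,5]
arr[mid]=-4<4: swap arr[4],arr[5]; lo=5,mid=6 → [2,-6,-2,-3,-4,4,6,5]
end: lo=5, hi=5; arr = [2,-6,-2,-3,-4,4,6,5]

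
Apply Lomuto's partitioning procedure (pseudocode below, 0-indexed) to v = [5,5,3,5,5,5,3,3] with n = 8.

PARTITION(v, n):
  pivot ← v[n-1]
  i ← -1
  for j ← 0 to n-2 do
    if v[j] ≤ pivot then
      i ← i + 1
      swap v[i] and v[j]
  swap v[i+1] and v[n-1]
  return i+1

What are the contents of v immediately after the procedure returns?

pivot=3, i=-1
j=0: 5>3, skip
j=1: 5>3, skip
j=2: 3≤3, i=0, swap(0,2) ⇒ [3,5,5,5,5,5,3,3]
j=3: 5>3, skip
j=4: 5>3, skip
j=5: 5>3, skip
j=6: 3≤3, i=1, swap(1,6) ⇒ [3,3,5,5,5,5,5,3]
swap(2,7) ⇒ [3,3,3,5,5,5,5,5]; return 2

[3,3,3,5,5,5,5,5]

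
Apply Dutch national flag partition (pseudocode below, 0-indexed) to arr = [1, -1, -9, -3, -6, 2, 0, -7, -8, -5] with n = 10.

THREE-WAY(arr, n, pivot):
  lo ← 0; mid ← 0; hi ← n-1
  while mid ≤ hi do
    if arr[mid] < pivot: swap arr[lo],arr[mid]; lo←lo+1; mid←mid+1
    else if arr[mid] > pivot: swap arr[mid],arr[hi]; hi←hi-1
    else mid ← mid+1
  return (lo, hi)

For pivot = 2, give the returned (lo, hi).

(9, 9)

pivot = 2; lo=0, mid=0, hi=9
arr[mid]=1<2: swap arr[0],arr[0]; lo=1,mid=1 → [1, -1, -9, -3, -6, 2, 0, -7, -8, -5]
arr[mid]=-1<2: swap arr[1],arr[1]; lo=2,mid=2 → [1, -1, -9, -3, -6, 2, 0, -7, -8, -5]
arr[mid]=-9<2: swap arr[2],arr[2]; lo=3,mid=3 → [1, -1, -9, -3, -6, 2, 0, -7, -8, -5]
arr[mid]=-3<2: swap arr[3],arr[3]; lo=4,mid=4 → [1, -1, -9, -3, -6, 2, 0, -7, -8, -5]
arr[mid]=-6<2: swap arr[4],arr[4]; lo=5,mid=5 → [1, -1, -9, -3, -6, 2, 0, -7, -8, -5]
arr[mid]=2=2: mid=6
arr[mid]=0<2: swap arr[5],arr[6]; lo=6,mid=7 → [1, -1, -9, -3, -6, 0, 2, -7, -8, -5]
arr[mid]=-7<2: swap arr[6],arr[7]; lo=7,mid=8 → [1, -1, -9, -3, -6, 0, -7, 2, -8, -5]
arr[mid]=-8<2: swap arr[7],arr[8]; lo=8,mid=9 → [1, -1, -9, -3, -6, 0, -7, -8, 2, -5]
arr[mid]=-5<2: swap arr[8],arr[9]; lo=9,mid=10 → [1, -1, -9, -3, -6, 0, -7, -8, -5, 2]
end: lo=9, hi=9; arr = [1, -1, -9, -3, -6, 0, -7, -8, -5, 2]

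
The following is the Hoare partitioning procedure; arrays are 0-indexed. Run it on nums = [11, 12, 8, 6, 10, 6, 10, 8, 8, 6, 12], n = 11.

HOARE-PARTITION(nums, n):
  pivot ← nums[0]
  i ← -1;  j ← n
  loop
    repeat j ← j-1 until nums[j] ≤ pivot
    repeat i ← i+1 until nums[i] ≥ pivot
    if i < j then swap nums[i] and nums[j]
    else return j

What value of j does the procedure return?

pivot=11
j stops at 9 (6), i stops at 0 (11); swap ⇒ [6, 12, 8, 6, 10, 6, 10, 8, 8, 11, 12]
j stops at 8 (8), i stops at 1 (12); swap ⇒ [6, 8, 8, 6, 10, 6, 10, 8, 12, 11, 12]
j stops at 7, i stops at 8; i≥j ⇒ return 7. nums=[6, 8, 8, 6, 10, 6, 10, 8, 12, 11, 12]

7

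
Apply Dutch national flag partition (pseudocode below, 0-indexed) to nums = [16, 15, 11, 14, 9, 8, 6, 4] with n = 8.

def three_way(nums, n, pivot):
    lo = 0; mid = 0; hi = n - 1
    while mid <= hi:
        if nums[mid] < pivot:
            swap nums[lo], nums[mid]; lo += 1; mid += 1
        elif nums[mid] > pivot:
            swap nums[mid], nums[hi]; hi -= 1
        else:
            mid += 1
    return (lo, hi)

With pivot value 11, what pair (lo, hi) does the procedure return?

pivot = 11; lo=0, mid=0, hi=7
nums[mid]=16>11: swap nums[0],nums[7]; hi=6 → [4, 15, 11, 14, 9, 8, 6, 16]
nums[mid]=4<11: swap nums[0],nums[0]; lo=1,mid=1 → [4, 15, 11, 14, 9, 8, 6, 16]
nums[mid]=15>11: swap nums[1],nums[6]; hi=5 → [4, 6, 11, 14, 9, 8, 15, 16]
nums[mid]=6<11: swap nums[1],nums[1]; lo=2,mid=2 → [4, 6, 11, 14, 9, 8, 15, 16]
nums[mid]=11=11: mid=3
nums[mid]=14>11: swap nums[3],nums[5]; hi=4 → [4, 6, 11, 8, 9, 14, 15, 16]
nums[mid]=8<11: swap nums[2],nums[3]; lo=3,mid=4 → [4, 6, 8, 11, 9, 14, 15, 16]
nums[mid]=9<11: swap nums[3],nums[4]; lo=4,mid=5 → [4, 6, 8, 9, 11, 14, 15, 16]
end: lo=4, hi=4; nums = [4, 6, 8, 9, 11, 14, 15, 16]

(4, 4)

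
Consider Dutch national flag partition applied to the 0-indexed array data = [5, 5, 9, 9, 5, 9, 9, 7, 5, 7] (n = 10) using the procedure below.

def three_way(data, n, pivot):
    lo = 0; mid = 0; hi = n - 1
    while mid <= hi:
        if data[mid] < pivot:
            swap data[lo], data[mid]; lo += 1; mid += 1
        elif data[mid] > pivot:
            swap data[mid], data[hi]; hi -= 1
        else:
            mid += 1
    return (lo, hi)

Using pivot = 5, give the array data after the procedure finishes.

[5, 5, 5, 5, 9, 9, 7, 9, 7, 9]

lo=0 mid=0 hi=9
5=5: mid=1
5=5: mid=2
9>5: swap(2,9), hi=8 ⇒ [5, 5, 7, 9, 5, 9, 9, 7, 5, 9]
7>5: swap(2,8), hi=7 ⇒ [5, 5, 5, 9, 5, 9, 9, 7, 7, 9]
5=5: mid=3
9>5: swap(3,7), hi=6 ⇒ [5, 5, 5, 7, 5, 9, 9, 9, 7, 9]
7>5: swap(3,6), hi=5 ⇒ [5, 5, 5, 9, 5, 9, 7, 9, 7, 9]
9>5: swap(3,5), hi=4 ⇒ [5, 5, 5, 9, 5, 9, 7, 9, 7, 9]
9>5: swap(3,4), hi=3 ⇒ [5, 5, 5, 5, 9, 9, 7, 9, 7, 9]
5=5: mid=4
done. lo=0 hi=3; data=[5, 5, 5, 5, 9, 9, 7, 9, 7, 9]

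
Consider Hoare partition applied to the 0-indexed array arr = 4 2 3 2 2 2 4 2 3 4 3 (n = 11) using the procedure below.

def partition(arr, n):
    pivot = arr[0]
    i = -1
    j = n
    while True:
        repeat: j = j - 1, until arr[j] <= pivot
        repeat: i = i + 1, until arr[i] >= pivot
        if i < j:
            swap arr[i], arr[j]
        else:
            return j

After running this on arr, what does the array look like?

pivot = arr[0] = 4; i = -1, j = 11
j→10 (arr[10]=3≤4), i→0 (arr[0]=4≥4); i<j, swap → 3 2 3 2 2 2 4 2 3 4 4
j→9 (arr[9]=4≤4), i→6 (arr[6]=4≥4); i<j, swap → 3 2 3 2 2 2 4 2 3 4 4
j→8, i→9; i≥j, return j=8. arr = 3 2 3 2 2 2 4 2 3 4 4

3 2 3 2 2 2 4 2 3 4 4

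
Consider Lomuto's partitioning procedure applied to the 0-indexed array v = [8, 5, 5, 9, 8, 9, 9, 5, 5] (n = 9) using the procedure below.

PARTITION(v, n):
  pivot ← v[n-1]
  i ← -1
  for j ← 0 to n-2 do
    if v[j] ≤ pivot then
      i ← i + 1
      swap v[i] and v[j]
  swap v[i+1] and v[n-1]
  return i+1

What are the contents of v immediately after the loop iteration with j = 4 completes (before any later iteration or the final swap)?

pivot=5, i=-1
j=0: 8>5, skip
j=1: 5≤5, i=0, swap(0,1) ⇒ [5, 8, 5, 9, 8, 9, 9, 5, 5]
j=2: 5≤5, i=1, swap(1,2) ⇒ [5, 5, 8, 9, 8, 9, 9, 5, 5]
j=3: 9>5, skip
j=4: 8>5, skip
(after j=4) v = [5, 5, 8, 9, 8, 9, 9, 5, 5]

[5, 5, 8, 9, 8, 9, 9, 5, 5]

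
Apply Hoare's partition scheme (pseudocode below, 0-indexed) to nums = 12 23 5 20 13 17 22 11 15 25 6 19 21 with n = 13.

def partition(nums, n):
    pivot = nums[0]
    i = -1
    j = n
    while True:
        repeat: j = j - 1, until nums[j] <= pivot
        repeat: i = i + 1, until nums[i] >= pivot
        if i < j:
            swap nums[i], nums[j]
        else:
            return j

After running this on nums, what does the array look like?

pivot=12
j stops at 10 (6), i stops at 0 (12); swap ⇒ 6 23 5 20 13 17 22 11 15 25 12 19 21
j stops at 7 (11), i stops at 1 (23); swap ⇒ 6 11 5 20 13 17 22 23 15 25 12 19 21
j stops at 2, i stops at 3; i≥j ⇒ return 2. nums=6 11 5 20 13 17 22 23 15 25 12 19 21

6 11 5 20 13 17 22 23 15 25 12 19 21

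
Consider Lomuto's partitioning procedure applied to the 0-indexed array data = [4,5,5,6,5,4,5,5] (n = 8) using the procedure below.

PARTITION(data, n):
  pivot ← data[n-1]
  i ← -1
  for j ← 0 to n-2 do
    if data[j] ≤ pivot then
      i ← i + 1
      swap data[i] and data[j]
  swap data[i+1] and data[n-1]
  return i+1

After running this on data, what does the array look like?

pivot=5, i=-1
j=0: 4≤5, i=0, swap(0,0) ⇒ [4,5,5,6,5,4,5,5]
j=1: 5≤5, i=1, swap(1,1) ⇒ [4,5,5,6,5,4,5,5]
j=2: 5≤5, i=2, swap(2,2) ⇒ [4,5,5,6,5,4,5,5]
j=3: 6>5, skip
j=4: 5≤5, i=3, swap(3,4) ⇒ [4,5,5,5,6,4,5,5]
j=5: 4≤5, i=4, swap(4,5) ⇒ [4,5,5,5,4,6,5,5]
j=6: 5≤5, i=5, swap(5,6) ⇒ [4,5,5,5,4,5,6,5]
swap(6,7) ⇒ [4,5,5,5,4,5,5,6]; return 6

[4,5,5,5,4,5,5,6]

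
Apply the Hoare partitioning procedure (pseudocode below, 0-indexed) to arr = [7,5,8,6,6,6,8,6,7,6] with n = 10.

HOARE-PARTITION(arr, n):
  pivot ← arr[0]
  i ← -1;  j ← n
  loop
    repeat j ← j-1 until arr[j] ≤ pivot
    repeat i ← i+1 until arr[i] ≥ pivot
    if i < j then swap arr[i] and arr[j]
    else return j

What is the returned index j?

6

pivot = arr[0] = 7; i = -1, j = 10
j→9 (arr[9]=6≤7), i→0 (arr[0]=7≥7); i<j, swap → [6,5,8,6,6,6,8,6,7,7]
j→8 (arr[8]=7≤7), i→2 (arr[2]=8≥7); i<j, swap → [6,5,7,6,6,6,8,6,8,7]
j→7 (arr[7]=6≤7), i→6 (arr[6]=8≥7); i<j, swap → [6,5,7,6,6,6,6,8,8,7]
j→6, i→7; i≥j, return j=6. arr = [6,5,7,6,6,6,6,8,8,7]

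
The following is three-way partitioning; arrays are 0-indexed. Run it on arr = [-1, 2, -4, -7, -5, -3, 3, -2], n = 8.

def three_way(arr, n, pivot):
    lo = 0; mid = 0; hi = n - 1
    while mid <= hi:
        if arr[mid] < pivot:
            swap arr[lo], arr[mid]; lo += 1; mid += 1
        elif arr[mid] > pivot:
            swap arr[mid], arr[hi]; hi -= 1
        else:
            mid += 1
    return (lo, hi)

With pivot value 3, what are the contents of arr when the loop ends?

[-1, 2, -4, -7, -5, -3, -2, 3]

lo=0 mid=0 hi=7
-1<3: swap(0,0), lo=1 mid=1 ⇒ [-1, 2, -4, -7, -5, -3, 3, -2]
2<3: swap(1,1), lo=2 mid=2 ⇒ [-1, 2, -4, -7, -5, -3, 3, -2]
-4<3: swap(2,2), lo=3 mid=3 ⇒ [-1, 2, -4, -7, -5, -3, 3, -2]
-7<3: swap(3,3), lo=4 mid=4 ⇒ [-1, 2, -4, -7, -5, -3, 3, -2]
-5<3: swap(4,4), lo=5 mid=5 ⇒ [-1, 2, -4, -7, -5, -3, 3, -2]
-3<3: swap(5,5), lo=6 mid=6 ⇒ [-1, 2, -4, -7, -5, -3, 3, -2]
3=3: mid=7
-2<3: swap(6,7), lo=7 mid=8 ⇒ [-1, 2, -4, -7, -5, -3, -2, 3]
done. lo=7 hi=7; arr=[-1, 2, -4, -7, -5, -3, -2, 3]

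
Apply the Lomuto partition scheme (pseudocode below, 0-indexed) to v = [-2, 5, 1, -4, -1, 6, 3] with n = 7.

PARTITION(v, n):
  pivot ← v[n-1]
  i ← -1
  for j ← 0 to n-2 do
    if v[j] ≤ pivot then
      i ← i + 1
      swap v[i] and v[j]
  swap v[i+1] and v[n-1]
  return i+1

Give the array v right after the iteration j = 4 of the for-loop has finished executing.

pivot = v[6] = 3; i = -1
j=0: v[0]=-2 ≤ 3 → i=0, swap v[0],v[0] (no change) → [-2, 5, 1, -4, -1, 6, 3]
j=1: v[1]=5 > 3 → no swap
j=2: v[2]=1 ≤ 3 → i=1, swap v[1],v[2] → [-2, 1, 5, -4, -1, 6, 3]
j=3: v[3]=-4 ≤ 3 → i=2, swap v[2],v[3] → [-2, 1, -4, 5, -1, 6, 3]
j=4: v[4]=-1 ≤ 3 → i=3, swap v[3],v[4] → [-2, 1, -4, -1, 5, 6, 3]
(after j=4) v = [-2, 1, -4, -1, 5, 6, 3]

[-2, 1, -4, -1, 5, 6, 3]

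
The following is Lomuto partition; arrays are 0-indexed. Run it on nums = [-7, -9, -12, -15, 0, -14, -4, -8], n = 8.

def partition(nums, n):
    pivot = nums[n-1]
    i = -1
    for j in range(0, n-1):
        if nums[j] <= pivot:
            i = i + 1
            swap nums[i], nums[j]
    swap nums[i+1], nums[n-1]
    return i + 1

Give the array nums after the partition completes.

pivot = nums[7] = -8; i = -1
j=0: nums[0]=-7 > -8 → no swap
j=1: nums[1]=-9 ≤ -8 → i=0, swap nums[0],nums[1] → [-9, -7, -12, -15, 0, -14, -4, -8]
j=2: nums[2]=-12 ≤ -8 → i=1, swap nums[1],nums[2] → [-9, -12, -7, -15, 0, -14, -4, -8]
j=3: nums[3]=-15 ≤ -8 → i=2, swap nums[2],nums[3] → [-9, -12, -15, -7, 0, -14, -4, -8]
j=4: nums[4]=0 > -8 → no swap
j=5: nums[5]=-14 ≤ -8 → i=3, swap nums[3],nums[5] → [-9, -12, -15, -14, 0, -7, -4, -8]
j=6: nums[6]=-4 > -8 → no swap
final swap nums[4],nums[7] → [-9, -12, -15, -14, -8, -7, -4, 0]; return 4

[-9, -12, -15, -14, -8, -7, -4, 0]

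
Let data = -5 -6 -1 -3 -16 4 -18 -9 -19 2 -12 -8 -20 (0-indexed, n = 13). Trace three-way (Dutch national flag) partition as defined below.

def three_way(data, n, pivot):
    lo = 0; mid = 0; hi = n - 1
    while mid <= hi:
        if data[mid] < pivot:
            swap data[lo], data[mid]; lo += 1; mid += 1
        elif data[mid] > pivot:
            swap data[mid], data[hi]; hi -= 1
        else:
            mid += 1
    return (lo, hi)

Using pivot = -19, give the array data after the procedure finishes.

-20 -19 -3 -16 4 -18 -9 -1 2 -12 -8 -6 -5

pivot = -19; lo=0, mid=0, hi=12
data[mid]=-5>-19: swap data[0],data[12]; hi=11 → -20 -6 -1 -3 -16 4 -18 -9 -19 2 -12 -8 -5
data[mid]=-20<-19: swap data[0],data[0]; lo=1,mid=1 → -20 -6 -1 -3 -16 4 -18 -9 -19 2 -12 -8 -5
data[mid]=-6>-19: swap data[1],data[11]; hi=10 → -20 -8 -1 -3 -16 4 -18 -9 -19 2 -12 -6 -5
data[mid]=-8>-19: swap data[1],data[10]; hi=9 → -20 -12 -1 -3 -16 4 -18 -9 -19 2 -8 -6 -5
data[mid]=-12>-19: swap data[1],data[9]; hi=8 → -20 2 -1 -3 -16 4 -18 -9 -19 -12 -8 -6 -5
data[mid]=2>-19: swap data[1],data[8]; hi=7 → -20 -19 -1 -3 -16 4 -18 -9 2 -12 -8 -6 -5
data[mid]=-19=-19: mid=2
data[mid]=-1>-19: swap data[2],data[7]; hi=6 → -20 -19 -9 -3 -16 4 -18 -1 2 -12 -8 -6 -5
data[mid]=-9>-19: swap data[2],data[6]; hi=5 → -20 -19 -18 -3 -16 4 -9 -1 2 -12 -8 -6 -5
data[mid]=-18>-19: swap data[2],data[5]; hi=4 → -20 -19 4 -3 -16 -18 -9 -1 2 -12 -8 -6 -5
data[mid]=4>-19: swap data[2],data[4]; hi=3 → -20 -19 -16 -3 4 -18 -9 -1 2 -12 -8 -6 -5
data[mid]=-16>-19: swap data[2],data[3]; hi=2 → -20 -19 -3 -16 4 -18 -9 -1 2 -12 -8 -6 -5
data[mid]=-3>-19: swap data[2],data[2]; hi=1 → -20 -19 -3 -16 4 -18 -9 -1 2 -12 -8 -6 -5
end: lo=1, hi=1; data = -20 -19 -3 -16 4 -18 -9 -1 2 -12 -8 -6 -5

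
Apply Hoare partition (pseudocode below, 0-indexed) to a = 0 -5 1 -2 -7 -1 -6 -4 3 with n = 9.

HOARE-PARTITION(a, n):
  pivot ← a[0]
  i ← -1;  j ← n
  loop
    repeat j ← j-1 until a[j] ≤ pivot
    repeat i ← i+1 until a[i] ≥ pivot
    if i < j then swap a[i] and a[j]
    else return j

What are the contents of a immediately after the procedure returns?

pivot = a[0] = 0; i = -1, j = 9
j→7 (a[7]=-4≤0), i→0 (a[0]=0≥0); i<j, swap → -4 -5 1 -2 -7 -1 -6 0 3
j→6 (a[6]=-6≤0), i→2 (a[2]=1≥0); i<j, swap → -4 -5 -6 -2 -7 -1 1 0 3
j→5, i→6; i≥j, return j=5. a = -4 -5 -6 -2 -7 -1 1 0 3

-4 -5 -6 -2 -7 -1 1 0 3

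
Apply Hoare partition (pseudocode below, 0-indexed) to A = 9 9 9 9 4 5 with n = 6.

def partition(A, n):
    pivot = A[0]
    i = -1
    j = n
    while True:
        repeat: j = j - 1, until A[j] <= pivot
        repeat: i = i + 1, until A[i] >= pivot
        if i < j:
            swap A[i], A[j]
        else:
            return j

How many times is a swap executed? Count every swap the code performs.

3

pivot=9
j stops at 5 (5), i stops at 0 (9); swap ⇒ 5 9 9 9 4 9
j stops at 4 (4), i stops at 1 (9); swap ⇒ 5 4 9 9 9 9
j stops at 3 (9), i stops at 2 (9); swap ⇒ 5 4 9 9 9 9
j stops at 2, i stops at 3; i≥j ⇒ return 2. A=5 4 9 9 9 9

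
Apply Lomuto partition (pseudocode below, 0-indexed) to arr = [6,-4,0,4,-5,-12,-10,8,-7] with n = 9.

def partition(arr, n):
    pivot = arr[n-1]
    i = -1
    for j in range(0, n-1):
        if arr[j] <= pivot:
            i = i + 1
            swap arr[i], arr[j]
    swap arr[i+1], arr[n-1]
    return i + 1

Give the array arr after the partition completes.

pivot = arr[8] = -7; i = -1
j=0: arr[0]=6 > -7 → no swap
j=1: arr[1]=-4 > -7 → no swap
j=2: arr[2]=0 > -7 → no swap
j=3: arr[3]=4 > -7 → no swap
j=4: arr[4]=-5 > -7 → no swap
j=5: arr[5]=-12 ≤ -7 → i=0, swap arr[0],arr[5] → [-12,-4,0,4,-5,6,-10,8,-7]
j=6: arr[6]=-10 ≤ -7 → i=1, swap arr[1],arr[6] → [-12,-10,0,4,-5,6,-4,8,-7]
j=7: arr[7]=8 > -7 → no swap
final swap arr[2],arr[8] → [-12,-10,-7,4,-5,6,-4,8,0]; return 2

[-12,-10,-7,4,-5,6,-4,8,0]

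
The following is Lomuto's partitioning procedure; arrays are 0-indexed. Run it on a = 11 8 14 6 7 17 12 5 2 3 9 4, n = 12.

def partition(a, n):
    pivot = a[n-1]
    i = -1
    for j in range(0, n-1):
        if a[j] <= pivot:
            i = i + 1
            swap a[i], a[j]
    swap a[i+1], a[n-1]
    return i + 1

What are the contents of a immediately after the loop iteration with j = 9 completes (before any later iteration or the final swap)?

2 3 14 6 7 17 12 5 11 8 9 4

pivot = a[11] = 4; i = -1
j=0: a[0]=11 > 4 → no swap
j=1: a[1]=8 > 4 → no swap
j=2: a[2]=14 > 4 → no swap
j=3: a[3]=6 > 4 → no swap
j=4: a[4]=7 > 4 → no swap
j=5: a[5]=17 > 4 → no swap
j=6: a[6]=12 > 4 → no swap
j=7: a[7]=5 > 4 → no swap
j=8: a[8]=2 ≤ 4 → i=0, swap a[0],a[8] → 2 8 14 6 7 17 12 5 11 3 9 4
j=9: a[9]=3 ≤ 4 → i=1, swap a[1],a[9] → 2 3 14 6 7 17 12 5 11 8 9 4
(after j=9) a = 2 3 14 6 7 17 12 5 11 8 9 4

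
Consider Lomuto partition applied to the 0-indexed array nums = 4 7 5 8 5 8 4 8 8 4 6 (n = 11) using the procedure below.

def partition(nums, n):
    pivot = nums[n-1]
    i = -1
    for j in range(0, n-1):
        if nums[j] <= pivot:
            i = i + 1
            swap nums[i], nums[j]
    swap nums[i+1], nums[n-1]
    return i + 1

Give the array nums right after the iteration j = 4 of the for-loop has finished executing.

4 5 5 8 7 8 4 8 8 4 6

pivot = nums[10] = 6; i = -1
j=0: nums[0]=4 ≤ 6 → i=0, swap nums[0],nums[0] (no change) → 4 7 5 8 5 8 4 8 8 4 6
j=1: nums[1]=7 > 6 → no swap
j=2: nums[2]=5 ≤ 6 → i=1, swap nums[1],nums[2] → 4 5 7 8 5 8 4 8 8 4 6
j=3: nums[3]=8 > 6 → no swap
j=4: nums[4]=5 ≤ 6 → i=2, swap nums[2],nums[4] → 4 5 5 8 7 8 4 8 8 4 6
(after j=4) nums = 4 5 5 8 7 8 4 8 8 4 6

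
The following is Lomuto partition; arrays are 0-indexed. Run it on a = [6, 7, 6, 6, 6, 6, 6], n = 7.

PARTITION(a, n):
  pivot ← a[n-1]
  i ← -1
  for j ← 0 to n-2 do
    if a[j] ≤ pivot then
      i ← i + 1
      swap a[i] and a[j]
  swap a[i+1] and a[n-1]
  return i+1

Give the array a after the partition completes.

pivot = a[6] = 6; i = -1
j=0: a[0]=6 ≤ 6 → i=0, swap a[0],a[0] (no change) → [6, 7, 6, 6, 6, 6, 6]
j=1: a[1]=7 > 6 → no swap
j=2: a[2]=6 ≤ 6 → i=1, swap a[1],a[2] → [6, 6, 7, 6, 6, 6, 6]
j=3: a[3]=6 ≤ 6 → i=2, swap a[2],a[3] → [6, 6, 6, 7, 6, 6, 6]
j=4: a[4]=6 ≤ 6 → i=3, swap a[3],a[4] → [6, 6, 6, 6, 7, 6, 6]
j=5: a[5]=6 ≤ 6 → i=4, swap a[4],a[5] → [6, 6, 6, 6, 6, 7, 6]
final swap a[5],a[6] → [6, 6, 6, 6, 6, 6, 7]; return 5

[6, 6, 6, 6, 6, 6, 7]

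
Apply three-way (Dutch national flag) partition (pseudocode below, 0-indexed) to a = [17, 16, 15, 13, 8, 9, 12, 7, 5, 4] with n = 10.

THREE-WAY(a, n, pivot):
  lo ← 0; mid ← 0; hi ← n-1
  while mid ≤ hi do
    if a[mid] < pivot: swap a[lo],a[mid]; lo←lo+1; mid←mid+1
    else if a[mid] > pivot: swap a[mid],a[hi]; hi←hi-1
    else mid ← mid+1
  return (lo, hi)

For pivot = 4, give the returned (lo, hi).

lo=0 mid=0 hi=9
17>4: swap(0,9), hi=8 ⇒ [4, 16, 15, 13, 8, 9, 12, 7, 5, 17]
4=4: mid=1
16>4: swap(1,8), hi=7 ⇒ [4, 5, 15, 13, 8, 9, 12, 7, 16, 17]
5>4: swap(1,7), hi=6 ⇒ [4, 7, 15, 13, 8, 9, 12, 5, 16, 17]
7>4: swap(1,6), hi=5 ⇒ [4, 12, 15, 13, 8, 9, 7, 5, 16, 17]
12>4: swap(1,5), hi=4 ⇒ [4, 9, 15, 13, 8, 12, 7, 5, 16, 17]
9>4: swap(1,4), hi=3 ⇒ [4, 8, 15, 13, 9, 12, 7, 5, 16, 17]
8>4: swap(1,3), hi=2 ⇒ [4, 13, 15, 8, 9, 12, 7, 5, 16, 17]
13>4: swap(1,2), hi=1 ⇒ [4, 15, 13, 8, 9, 12, 7, 5, 16, 17]
15>4: swap(1,1), hi=0 ⇒ [4, 15, 13, 8, 9, 12, 7, 5, 16, 17]
done. lo=0 hi=0; a=[4, 15, 13, 8, 9, 12, 7, 5, 16, 17]

(0, 0)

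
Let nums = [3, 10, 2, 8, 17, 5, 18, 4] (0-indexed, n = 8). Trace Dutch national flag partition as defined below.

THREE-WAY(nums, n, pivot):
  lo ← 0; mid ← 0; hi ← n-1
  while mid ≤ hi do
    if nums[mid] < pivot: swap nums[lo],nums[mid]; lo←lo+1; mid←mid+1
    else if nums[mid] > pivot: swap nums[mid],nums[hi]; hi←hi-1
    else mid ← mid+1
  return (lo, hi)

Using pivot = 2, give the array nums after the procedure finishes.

[2, 10, 8, 17, 5, 18, 4, 3]

pivot = 2; lo=0, mid=0, hi=7
nums[mid]=3>2: swap nums[0],nums[7]; hi=6 → [4, 10, 2, 8, 17, 5, 18, 3]
nums[mid]=4>2: swap nums[0],nums[6]; hi=5 → [18, 10, 2, 8, 17, 5, 4, 3]
nums[mid]=18>2: swap nums[0],nums[5]; hi=4 → [5, 10, 2, 8, 17, 18, 4, 3]
nums[mid]=5>2: swap nums[0],nums[4]; hi=3 → [17, 10, 2, 8, 5, 18, 4, 3]
nums[mid]=17>2: swap nums[0],nums[3]; hi=2 → [8, 10, 2, 17, 5, 18, 4, 3]
nums[mid]=8>2: swap nums[0],nums[2]; hi=1 → [2, 10, 8, 17, 5, 18, 4, 3]
nums[mid]=2=2: mid=1
nums[mid]=10>2: swap nums[1],nums[1]; hi=0 → [2, 10, 8, 17, 5, 18, 4, 3]
end: lo=0, hi=0; nums = [2, 10, 8, 17, 5, 18, 4, 3]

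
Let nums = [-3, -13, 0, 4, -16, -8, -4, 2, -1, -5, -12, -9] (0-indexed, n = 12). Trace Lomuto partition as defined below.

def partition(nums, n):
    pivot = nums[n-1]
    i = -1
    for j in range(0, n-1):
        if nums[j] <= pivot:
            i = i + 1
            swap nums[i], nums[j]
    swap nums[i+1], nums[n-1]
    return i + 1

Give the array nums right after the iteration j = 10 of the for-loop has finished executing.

[-13, -16, -12, 4, -3, -8, -4, 2, -1, -5, 0, -9]

pivot = nums[11] = -9; i = -1
j=0: nums[0]=-3 > -9 → no swap
j=1: nums[1]=-13 ≤ -9 → i=0, swap nums[0],nums[1] → [-13, -3, 0, 4, -16, -8, -4, 2, -1, -5, -12, -9]
j=2: nums[2]=0 > -9 → no swap
j=3: nums[3]=4 > -9 → no swap
j=4: nums[4]=-16 ≤ -9 → i=1, swap nums[1],nums[4] → [-13, -16, 0, 4, -3, -8, -4, 2, -1, -5, -12, -9]
j=5: nums[5]=-8 > -9 → no swap
j=6: nums[6]=-4 > -9 → no swap
j=7: nums[7]=2 > -9 → no swap
j=8: nums[8]=-1 > -9 → no swap
j=9: nums[9]=-5 > -9 → no swap
j=10: nums[10]=-12 ≤ -9 → i=2, swap nums[2],nums[10] → [-13, -16, -12, 4, -3, -8, -4, 2, -1, -5, 0, -9]
(after j=10) nums = [-13, -16, -12, 4, -3, -8, -4, 2, -1, -5, 0, -9]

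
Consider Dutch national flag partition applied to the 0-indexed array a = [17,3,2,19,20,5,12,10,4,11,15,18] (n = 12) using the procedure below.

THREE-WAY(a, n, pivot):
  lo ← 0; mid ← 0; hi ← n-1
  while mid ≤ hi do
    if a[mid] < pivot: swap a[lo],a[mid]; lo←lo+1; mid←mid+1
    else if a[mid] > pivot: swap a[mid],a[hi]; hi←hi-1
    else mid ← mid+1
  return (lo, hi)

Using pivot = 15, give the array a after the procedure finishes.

pivot = 15; lo=0, mid=0, hi=11
a[mid]=17>15: swap a[0],a[11]; hi=10 → [18,3,2,19,20,5,12,10,4,11,15,17]
a[mid]=18>15: swap a[0],a[10]; hi=9 → [15,3,2,19,20,5,12,10,4,11,18,17]
a[mid]=15=15: mid=1
a[mid]=3<15: swap a[0],a[1]; lo=1,mid=2 → [3,15,2,19,20,5,12,10,4,11,18,17]
a[mid]=2<15: swap a[1],a[2]; lo=2,mid=3 → [3,2,15,19,20,5,12,10,4,11,18,17]
a[mid]=19>15: swap a[3],a[9]; hi=8 → [3,2,15,11,20,5,12,10,4,19,18,17]
a[mid]=11<15: swap a[2],a[3]; lo=3,mid=4 → [3,2,11,15,20,5,12,10,4,19,18,17]
a[mid]=20>15: swap a[4],a[8]; hi=7 → [3,2,11,15,4,5,12,10,20,19,18,17]
a[mid]=4<15: swap a[3],a[4]; lo=4,mid=5 → [3,2,11,4,15,5,12,10,20,19,18,17]
a[mid]=5<15: swap a[4],a[5]; lo=5,mid=6 → [3,2,11,4,5,15,12,10,20,19,18,17]
a[mid]=12<15: swap a[5],a[6]; lo=6,mid=7 → [3,2,11,4,5,12,15,10,20,19,18,17]
a[mid]=10<15: swap a[6],a[7]; lo=7,mid=8 → [3,2,11,4,5,12,10,15,20,19,18,17]
end: lo=7, hi=7; a = [3,2,11,4,5,12,10,15,20,19,18,17]

[3,2,11,4,5,12,10,15,20,19,18,17]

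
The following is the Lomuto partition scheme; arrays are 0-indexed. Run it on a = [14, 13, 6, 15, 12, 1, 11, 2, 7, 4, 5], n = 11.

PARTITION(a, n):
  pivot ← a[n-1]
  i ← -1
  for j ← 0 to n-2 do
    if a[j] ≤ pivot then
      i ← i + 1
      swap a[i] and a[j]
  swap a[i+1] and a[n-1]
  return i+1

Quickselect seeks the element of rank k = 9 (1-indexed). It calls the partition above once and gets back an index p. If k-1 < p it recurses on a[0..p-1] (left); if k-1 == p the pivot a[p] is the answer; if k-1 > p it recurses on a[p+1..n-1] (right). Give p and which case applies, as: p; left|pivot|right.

pivot=5, i=-1
j=0: 14>5, skip
j=1: 13>5, skip
j=2: 6>5, skip
j=3: 15>5, skip
j=4: 12>5, skip
j=5: 1≤5, i=0, swap(0,5) ⇒ [1, 13, 6, 15, 12, 14, 11, 2, 7, 4, 5]
j=6: 11>5, skip
j=7: 2≤5, i=1, swap(1,7) ⇒ [1, 2, 6, 15, 12, 14, 11, 13, 7, 4, 5]
j=8: 7>5, skip
j=9: 4≤5, i=2, swap(2,9) ⇒ [1, 2, 4, 15, 12, 14, 11, 13, 7, 6, 5]
swap(3,10) ⇒ [1, 2, 4, 5, 12, 14, 11, 13, 7, 6, 15]; return 3
p = 3; k-1 = 8 > 3 ⇒ right

3; right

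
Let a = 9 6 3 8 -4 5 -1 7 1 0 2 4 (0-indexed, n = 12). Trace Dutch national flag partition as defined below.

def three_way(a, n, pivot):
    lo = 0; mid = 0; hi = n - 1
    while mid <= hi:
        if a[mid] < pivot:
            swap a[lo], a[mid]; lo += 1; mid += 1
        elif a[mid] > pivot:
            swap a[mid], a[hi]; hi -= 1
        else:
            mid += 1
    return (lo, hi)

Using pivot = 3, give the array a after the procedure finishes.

2 0 1 -4 -1 3 7 5 8 6 4 9

pivot = 3; lo=0, mid=0, hi=11
a[mid]=9>3: swap a[0],a[11]; hi=10 → 4 6 3 8 -4 5 -1 7 1 0 2 9
a[mid]=4>3: swap a[0],a[10]; hi=9 → 2 6 3 8 -4 5 -1 7 1 0 4 9
a[mid]=2<3: swap a[0],a[0]; lo=1,mid=1 → 2 6 3 8 -4 5 -1 7 1 0 4 9
a[mid]=6>3: swap a[1],a[9]; hi=8 → 2 0 3 8 -4 5 -1 7 1 6 4 9
a[mid]=0<3: swap a[1],a[1]; lo=2,mid=2 → 2 0 3 8 -4 5 -1 7 1 6 4 9
a[mid]=3=3: mid=3
a[mid]=8>3: swap a[3],a[8]; hi=7 → 2 0 3 1 -4 5 -1 7 8 6 4 9
a[mid]=1<3: swap a[2],a[3]; lo=3,mid=4 → 2 0 1 3 -4 5 -1 7 8 6 4 9
a[mid]=-4<3: swap a[3],a[4]; lo=4,mid=5 → 2 0 1 -4 3 5 -1 7 8 6 4 9
a[mid]=5>3: swap a[5],a[7]; hi=6 → 2 0 1 -4 3 7 -1 5 8 6 4 9
a[mid]=7>3: swap a[5],a[6]; hi=5 → 2 0 1 -4 3 -1 7 5 8 6 4 9
a[mid]=-1<3: swap a[4],a[5]; lo=5,mid=6 → 2 0 1 -4 -1 3 7 5 8 6 4 9
end: lo=5, hi=5; a = 2 0 1 -4 -1 3 7 5 8 6 4 9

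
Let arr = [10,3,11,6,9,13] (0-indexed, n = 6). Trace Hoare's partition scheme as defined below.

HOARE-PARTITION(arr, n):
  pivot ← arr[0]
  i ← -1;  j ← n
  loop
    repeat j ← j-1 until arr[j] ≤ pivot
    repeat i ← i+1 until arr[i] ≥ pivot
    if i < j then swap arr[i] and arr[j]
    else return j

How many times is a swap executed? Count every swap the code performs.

2

pivot = arr[0] = 10; i = -1, j = 6
j→4 (arr[4]=9≤10), i→0 (arr[0]=10≥10); i<j, swap → [9,3,11,6,10,13]
j→3 (arr[3]=6≤10), i→2 (arr[2]=11≥10); i<j, swap → [9,3,6,11,10,13]
j→2, i→3; i≥j, return j=2. arr = [9,3,6,11,10,13]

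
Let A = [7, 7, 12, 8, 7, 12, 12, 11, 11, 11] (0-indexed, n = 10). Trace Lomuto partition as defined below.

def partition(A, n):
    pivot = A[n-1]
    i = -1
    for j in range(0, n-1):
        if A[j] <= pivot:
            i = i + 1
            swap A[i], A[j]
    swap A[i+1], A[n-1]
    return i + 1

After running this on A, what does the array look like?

[7, 7, 8, 7, 11, 11, 11, 12, 12, 12]

pivot=11, i=-1
j=0: 7≤11, i=0, swap(0,0) ⇒ [7, 7, 12, 8, 7, 12, 12, 11, 11, 11]
j=1: 7≤11, i=1, swap(1,1) ⇒ [7, 7, 12, 8, 7, 12, 12, 11, 11, 11]
j=2: 12>11, skip
j=3: 8≤11, i=2, swap(2,3) ⇒ [7, 7, 8, 12, 7, 12, 12, 11, 11, 11]
j=4: 7≤11, i=3, swap(3,4) ⇒ [7, 7, 8, 7, 12, 12, 12, 11, 11, 11]
j=5: 12>11, skip
j=6: 12>11, skip
j=7: 11≤11, i=4, swap(4,7) ⇒ [7, 7, 8, 7, 11, 12, 12, 12, 11, 11]
j=8: 11≤11, i=5, swap(5,8) ⇒ [7, 7, 8, 7, 11, 11, 12, 12, 12, 11]
swap(6,9) ⇒ [7, 7, 8, 7, 11, 11, 11, 12, 12, 12]; return 6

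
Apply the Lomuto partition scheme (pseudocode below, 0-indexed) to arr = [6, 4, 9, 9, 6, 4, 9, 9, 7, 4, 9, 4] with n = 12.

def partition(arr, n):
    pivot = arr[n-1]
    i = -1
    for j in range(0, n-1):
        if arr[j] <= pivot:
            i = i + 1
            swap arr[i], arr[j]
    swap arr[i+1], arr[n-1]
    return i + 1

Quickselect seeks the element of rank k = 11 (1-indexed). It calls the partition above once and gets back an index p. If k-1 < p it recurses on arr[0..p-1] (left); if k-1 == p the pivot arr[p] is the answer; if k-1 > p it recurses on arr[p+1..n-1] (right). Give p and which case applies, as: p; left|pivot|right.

pivot=4, i=-1
j=0: 6>4, skip
j=1: 4≤4, i=0, swap(0,1) ⇒ [4, 6, 9, 9, 6, 4, 9, 9, 7, 4, 9, 4]
j=2: 9>4, skip
j=3: 9>4, skip
j=4: 6>4, skip
j=5: 4≤4, i=1, swap(1,5) ⇒ [4, 4, 9, 9, 6, 6, 9, 9, 7, 4, 9, 4]
j=6: 9>4, skip
j=7: 9>4, skip
j=8: 7>4, skip
j=9: 4≤4, i=2, swap(2,9) ⇒ [4, 4, 4, 9, 6, 6, 9, 9, 7, 9, 9, 4]
j=10: 9>4, skip
swap(3,11) ⇒ [4, 4, 4, 4, 6, 6, 9, 9, 7, 9, 9, 9]; return 3
p = 3; k-1 = 10 > 3 ⇒ right

3; right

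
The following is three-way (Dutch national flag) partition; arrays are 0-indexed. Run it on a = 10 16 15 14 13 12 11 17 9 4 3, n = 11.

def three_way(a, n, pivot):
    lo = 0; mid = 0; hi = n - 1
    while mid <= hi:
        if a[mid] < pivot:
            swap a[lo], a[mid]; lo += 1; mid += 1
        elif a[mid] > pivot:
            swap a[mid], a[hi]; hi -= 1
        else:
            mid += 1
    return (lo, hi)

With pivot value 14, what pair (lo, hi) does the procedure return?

lo=0 mid=0 hi=10
10<14: swap(0,0), lo=1 mid=1 ⇒ 10 16 15 14 13 12 11 17 9 4 3
16>14: swap(1,10), hi=9 ⇒ 10 3 15 14 13 12 11 17 9 4 16
3<14: swap(1,1), lo=2 mid=2 ⇒ 10 3 15 14 13 12 11 17 9 4 16
15>14: swap(2,9), hi=8 ⇒ 10 3 4 14 13 12 11 17 9 15 16
4<14: swap(2,2), lo=3 mid=3 ⇒ 10 3 4 14 13 12 11 17 9 15 16
14=14: mid=4
13<14: swap(3,4), lo=4 mid=5 ⇒ 10 3 4 13 14 12 11 17 9 15 16
12<14: swap(4,5), lo=5 mid=6 ⇒ 10 3 4 13 12 14 11 17 9 15 16
11<14: swap(5,6), lo=6 mid=7 ⇒ 10 3 4 13 12 11 14 17 9 15 16
17>14: swap(7,8), hi=7 ⇒ 10 3 4 13 12 11 14 9 17 15 16
9<14: swap(6,7), lo=7 mid=8 ⇒ 10 3 4 13 12 11 9 14 17 15 16
done. lo=7 hi=7; a=10 3 4 13 12 11 9 14 17 15 16

(7, 7)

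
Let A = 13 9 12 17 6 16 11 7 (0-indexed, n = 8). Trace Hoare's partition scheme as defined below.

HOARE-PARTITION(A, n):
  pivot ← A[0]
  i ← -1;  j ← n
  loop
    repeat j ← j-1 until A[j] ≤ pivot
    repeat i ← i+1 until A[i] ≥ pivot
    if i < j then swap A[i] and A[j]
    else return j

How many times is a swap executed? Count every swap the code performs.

2

pivot = A[0] = 13; i = -1, j = 8
j→7 (A[7]=7≤13), i→0 (A[0]=13≥13); i<j, swap → 7 9 12 17 6 16 11 13
j→6 (A[6]=11≤13), i→3 (A[3]=17≥13); i<j, swap → 7 9 12 11 6 16 17 13
j→4, i→5; i≥j, return j=4. A = 7 9 12 11 6 16 17 13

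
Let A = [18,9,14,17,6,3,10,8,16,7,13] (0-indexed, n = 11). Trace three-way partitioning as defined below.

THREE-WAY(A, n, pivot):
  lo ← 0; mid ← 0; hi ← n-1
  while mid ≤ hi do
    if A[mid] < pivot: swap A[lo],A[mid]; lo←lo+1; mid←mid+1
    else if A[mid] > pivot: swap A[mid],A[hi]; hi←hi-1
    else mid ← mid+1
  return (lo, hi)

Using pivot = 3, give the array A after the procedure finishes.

lo=0 mid=0 hi=10
18>3: swap(0,10), hi=9 ⇒ [13,9,14,17,6,3,10,8,16,7,18]
13>3: swap(0,9), hi=8 ⇒ [7,9,14,17,6,3,10,8,16,13,18]
7>3: swap(0,8), hi=7 ⇒ [16,9,14,17,6,3,10,8,7,13,18]
16>3: swap(0,7), hi=6 ⇒ [8,9,14,17,6,3,10,16,7,13,18]
8>3: swap(0,6), hi=5 ⇒ [10,9,14,17,6,3,8,16,7,13,18]
10>3: swap(0,5), hi=4 ⇒ [3,9,14,17,6,10,8,16,7,13,18]
3=3: mid=1
9>3: swap(1,4), hi=3 ⇒ [3,6,14,17,9,10,8,16,7,13,18]
6>3: swap(1,3), hi=2 ⇒ [3,17,14,6,9,10,8,16,7,13,18]
17>3: swap(1,2), hi=1 ⇒ [3,14,17,6,9,10,8,16,7,13,18]
14>3: swap(1,1), hi=0 ⇒ [3,14,17,6,9,10,8,16,7,13,18]
done. lo=0 hi=0; A=[3,14,17,6,9,10,8,16,7,13,18]

[3,14,17,6,9,10,8,16,7,13,18]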